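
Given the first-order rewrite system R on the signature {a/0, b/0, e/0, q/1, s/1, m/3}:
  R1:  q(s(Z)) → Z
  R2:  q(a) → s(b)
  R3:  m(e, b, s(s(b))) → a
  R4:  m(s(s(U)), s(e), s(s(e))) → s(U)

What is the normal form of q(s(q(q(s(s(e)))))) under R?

1. q(s(q(q(s(s(e))))))  →  q(q(s(s(e))))   [R1 at ε]
2. q(q(s(s(e))))  →  q(s(e))   [R1 at 1]
3. q(s(e))  →  e   [R1 at ε]

e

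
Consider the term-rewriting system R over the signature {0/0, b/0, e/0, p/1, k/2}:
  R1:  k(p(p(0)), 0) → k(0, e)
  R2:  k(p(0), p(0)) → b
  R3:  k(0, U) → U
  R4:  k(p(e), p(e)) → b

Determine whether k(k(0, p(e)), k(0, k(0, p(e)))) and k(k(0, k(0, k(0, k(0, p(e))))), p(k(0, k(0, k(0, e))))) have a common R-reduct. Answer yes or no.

yes — NF(t₁) = b, NF(t₂) = b

Reduce t₁ = k(k(0, p(e)), k(0, k(0, p(e)))):
1. k(k(0, p(e)), k(0, k(0, p(e))))  →  k(p(e), k(0, k(0, p(e))))   [R3 at 1]
2. k(p(e), k(0, k(0, p(e))))  →  k(p(e), k(0, p(e)))   [R3 at 2]
3. k(p(e), k(0, p(e)))  →  k(p(e), p(e))   [R3 at 2]
4. k(p(e), p(e))  →  b   [R4 at ε]

Reduce t₂ = k(k(0, k(0, k(0, k(0, p(e))))), p(k(0, k(0, k(0, e))))):
1. k(k(0, k(0, k(0, k(0, p(e))))), p(k(0, k(0, k(0, e)))))  →  k(k(0, k(0, k(0, p(e)))), p(k(0, k(0, k(0, e)))))   [R3 at 1]
2. k(k(0, k(0, k(0, p(e)))), p(k(0, k(0, k(0, e)))))  →  k(k(0, k(0, p(e))), p(k(0, k(0, k(0, e)))))   [R3 at 1]
3. k(k(0, k(0, p(e))), p(k(0, k(0, k(0, e)))))  →  k(k(0, p(e)), p(k(0, k(0, k(0, e)))))   [R3 at 1]
4. k(k(0, p(e)), p(k(0, k(0, k(0, e)))))  →  k(p(e), p(k(0, k(0, k(0, e)))))   [R3 at 1]
5. k(p(e), p(k(0, k(0, k(0, e)))))  →  k(p(e), p(k(0, k(0, e))))   [R3 at 2.1]
6. k(p(e), p(k(0, k(0, e))))  →  k(p(e), p(k(0, e)))   [R3 at 2.1]
7. k(p(e), p(k(0, e)))  →  k(p(e), p(e))   [R3 at 2.1]
8. k(p(e), p(e))  →  b   [R4 at ε]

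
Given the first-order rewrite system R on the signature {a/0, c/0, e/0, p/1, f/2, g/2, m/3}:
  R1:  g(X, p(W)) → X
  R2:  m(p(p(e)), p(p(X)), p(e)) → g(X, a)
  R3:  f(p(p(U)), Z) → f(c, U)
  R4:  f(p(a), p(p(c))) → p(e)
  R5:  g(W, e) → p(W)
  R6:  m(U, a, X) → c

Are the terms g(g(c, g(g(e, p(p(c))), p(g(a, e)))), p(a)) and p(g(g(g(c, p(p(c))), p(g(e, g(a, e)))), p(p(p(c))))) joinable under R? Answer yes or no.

Reduce t₁ = g(g(c, g(g(e, p(p(c))), p(g(a, e)))), p(a)):
1. g(g(c, g(g(e, p(p(c))), p(g(a, e)))), p(a))  →  g(c, g(g(e, p(p(c))), p(g(a, e))))   [R1 at ε]
2. g(c, g(g(e, p(p(c))), p(g(a, e))))  →  g(c, g(e, p(p(c))))   [R1 at 2]
3. g(c, g(e, p(p(c))))  →  g(c, e)   [R1 at 2]
4. g(c, e)  →  p(c)   [R5 at ε]

Reduce t₂ = p(g(g(g(c, p(p(c))), p(g(e, g(a, e)))), p(p(p(c))))):
1. p(g(g(g(c, p(p(c))), p(g(e, g(a, e)))), p(p(p(c)))))  →  p(g(g(c, p(p(c))), p(g(e, g(a, e)))))   [R1 at 1]
2. p(g(g(c, p(p(c))), p(g(e, g(a, e)))))  →  p(g(c, p(p(c))))   [R1 at 1]
3. p(g(c, p(p(c))))  →  p(c)   [R1 at 1]

yes — NF(t₁) = p(c), NF(t₂) = p(c)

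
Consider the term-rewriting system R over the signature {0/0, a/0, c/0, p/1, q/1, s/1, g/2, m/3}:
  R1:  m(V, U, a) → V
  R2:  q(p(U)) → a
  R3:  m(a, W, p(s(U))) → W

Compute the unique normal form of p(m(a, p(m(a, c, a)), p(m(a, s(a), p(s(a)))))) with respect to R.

p(p(a))

1. p(m(a, p(m(a, c, a)), p(m(a, s(a), p(s(a))))))  →  p(m(a, p(a), p(m(a, s(a), p(s(a))))))   [R1 at 1.2.1]
2. p(m(a, p(a), p(m(a, s(a), p(s(a))))))  →  p(m(a, p(a), p(s(a))))   [R3 at 1.3.1]
3. p(m(a, p(a), p(s(a))))  →  p(p(a))   [R3 at 1]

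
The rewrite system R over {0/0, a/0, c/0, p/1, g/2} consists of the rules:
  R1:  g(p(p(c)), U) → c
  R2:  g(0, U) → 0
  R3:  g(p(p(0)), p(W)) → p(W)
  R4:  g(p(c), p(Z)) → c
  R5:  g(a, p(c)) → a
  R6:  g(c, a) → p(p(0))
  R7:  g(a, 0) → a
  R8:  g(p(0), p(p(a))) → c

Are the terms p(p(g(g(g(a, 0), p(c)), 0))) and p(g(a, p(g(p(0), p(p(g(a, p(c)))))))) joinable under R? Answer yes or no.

Reduce t₁ = p(p(g(g(g(a, 0), p(c)), 0))):
1. p(p(g(g(g(a, 0), p(c)), 0)))  →  p(p(g(g(a, p(c)), 0)))   [R7 at 1.1.1.1]
2. p(p(g(g(a, p(c)), 0)))  →  p(p(g(a, 0)))   [R5 at 1.1.1]
3. p(p(g(a, 0)))  →  p(p(a))   [R7 at 1.1]

Reduce t₂ = p(g(a, p(g(p(0), p(p(g(a, p(c)))))))):
1. p(g(a, p(g(p(0), p(p(g(a, p(c))))))))  →  p(g(a, p(g(p(0), p(p(a))))))   [R5 at 1.2.1.2.1.1]
2. p(g(a, p(g(p(0), p(p(a))))))  →  p(g(a, p(c)))   [R8 at 1.2.1]
3. p(g(a, p(c)))  →  p(a)   [R5 at 1]

no — NF(t₁) = p(p(a)), NF(t₂) = p(a)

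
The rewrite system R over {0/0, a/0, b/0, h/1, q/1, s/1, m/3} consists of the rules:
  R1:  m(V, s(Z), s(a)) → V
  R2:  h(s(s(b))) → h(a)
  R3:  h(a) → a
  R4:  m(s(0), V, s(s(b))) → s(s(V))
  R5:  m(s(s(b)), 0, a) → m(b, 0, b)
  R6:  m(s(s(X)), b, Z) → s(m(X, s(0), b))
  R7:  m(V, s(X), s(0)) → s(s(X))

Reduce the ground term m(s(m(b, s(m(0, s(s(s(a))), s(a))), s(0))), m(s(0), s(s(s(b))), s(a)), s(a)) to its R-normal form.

1. m(s(m(b, s(m(0, s(s(s(a))), s(a))), s(0))), m(s(0), s(s(s(b))), s(a)), s(a))  →  m(s(s(s(m(0, s(s(s(a))), s(a))))), m(s(0), s(s(s(b))), s(a)), s(a))   [R7 at 1.1]
2. m(s(s(s(m(0, s(s(s(a))), s(a))))), m(s(0), s(s(s(b))), s(a)), s(a))  →  m(s(s(s(0))), m(s(0), s(s(s(b))), s(a)), s(a))   [R1 at 1.1.1.1]
3. m(s(s(s(0))), m(s(0), s(s(s(b))), s(a)), s(a))  →  m(s(s(s(0))), s(0), s(a))   [R1 at 2]
4. m(s(s(s(0))), s(0), s(a))  →  s(s(s(0)))   [R1 at ε]

s(s(s(0)))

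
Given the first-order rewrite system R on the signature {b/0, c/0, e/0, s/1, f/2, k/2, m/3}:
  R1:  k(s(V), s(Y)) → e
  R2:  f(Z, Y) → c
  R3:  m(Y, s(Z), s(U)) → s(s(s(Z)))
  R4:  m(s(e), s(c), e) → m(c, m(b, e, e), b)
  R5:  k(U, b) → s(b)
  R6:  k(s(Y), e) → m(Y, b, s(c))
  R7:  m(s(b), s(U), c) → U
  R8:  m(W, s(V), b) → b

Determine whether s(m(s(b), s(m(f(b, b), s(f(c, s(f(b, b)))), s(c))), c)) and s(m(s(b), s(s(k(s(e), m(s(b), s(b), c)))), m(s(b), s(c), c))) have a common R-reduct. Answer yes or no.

Reduce t₁ = s(m(s(b), s(m(f(b, b), s(f(c, s(f(b, b)))), s(c))), c)):
1. s(m(s(b), s(m(f(b, b), s(f(c, s(f(b, b)))), s(c))), c))  →  s(m(f(b, b), s(f(c, s(f(b, b)))), s(c)))   [R7 at 1]
2. s(m(f(b, b), s(f(c, s(f(b, b)))), s(c)))  →  s(s(s(s(f(c, s(f(b, b)))))))   [R3 at 1]
3. s(s(s(s(f(c, s(f(b, b)))))))  →  s(s(s(s(c))))   [R2 at 1.1.1.1]

Reduce t₂ = s(m(s(b), s(s(k(s(e), m(s(b), s(b), c)))), m(s(b), s(c), c))):
1. s(m(s(b), s(s(k(s(e), m(s(b), s(b), c)))), m(s(b), s(c), c)))  →  s(m(s(b), s(s(k(s(e), b))), m(s(b), s(c), c)))   [R7 at 1.2.1.1.2]
2. s(m(s(b), s(s(k(s(e), b))), m(s(b), s(c), c)))  →  s(m(s(b), s(s(s(b))), m(s(b), s(c), c)))   [R5 at 1.2.1.1]
3. s(m(s(b), s(s(s(b))), m(s(b), s(c), c)))  →  s(m(s(b), s(s(s(b))), c))   [R7 at 1.3]
4. s(m(s(b), s(s(s(b))), c))  →  s(s(s(b)))   [R7 at 1]

no — NF(t₁) = s(s(s(s(c)))), NF(t₂) = s(s(s(b)))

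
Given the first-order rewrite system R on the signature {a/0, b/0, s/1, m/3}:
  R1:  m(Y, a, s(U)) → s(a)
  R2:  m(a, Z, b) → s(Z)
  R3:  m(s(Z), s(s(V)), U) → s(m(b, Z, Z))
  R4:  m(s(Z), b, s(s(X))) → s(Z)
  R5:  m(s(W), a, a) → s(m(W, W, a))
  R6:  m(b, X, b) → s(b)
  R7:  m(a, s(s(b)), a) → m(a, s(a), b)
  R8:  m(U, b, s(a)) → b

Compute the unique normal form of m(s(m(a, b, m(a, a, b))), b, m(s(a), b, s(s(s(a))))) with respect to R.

1. m(s(m(a, b, m(a, a, b))), b, m(s(a), b, s(s(s(a)))))  →  m(s(m(a, b, s(a))), b, m(s(a), b, s(s(s(a)))))   [R2 at 1.1.3]
2. m(s(m(a, b, s(a))), b, m(s(a), b, s(s(s(a)))))  →  m(s(b), b, m(s(a), b, s(s(s(a)))))   [R8 at 1.1]
3. m(s(b), b, m(s(a), b, s(s(s(a)))))  →  m(s(b), b, s(a))   [R4 at 3]
4. m(s(b), b, s(a))  →  b   [R8 at ε]

b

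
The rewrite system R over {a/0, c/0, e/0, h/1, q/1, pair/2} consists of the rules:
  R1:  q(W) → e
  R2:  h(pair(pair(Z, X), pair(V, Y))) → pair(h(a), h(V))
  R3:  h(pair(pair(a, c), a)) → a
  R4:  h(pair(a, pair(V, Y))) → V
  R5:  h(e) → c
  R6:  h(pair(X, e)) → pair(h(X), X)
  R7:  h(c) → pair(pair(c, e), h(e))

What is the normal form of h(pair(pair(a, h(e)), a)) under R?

1. h(pair(pair(a, h(e)), a))  →  h(pair(pair(a, c), a))   [R5 at 1.1.2]
2. h(pair(pair(a, c), a))  →  a   [R3 at ε]

a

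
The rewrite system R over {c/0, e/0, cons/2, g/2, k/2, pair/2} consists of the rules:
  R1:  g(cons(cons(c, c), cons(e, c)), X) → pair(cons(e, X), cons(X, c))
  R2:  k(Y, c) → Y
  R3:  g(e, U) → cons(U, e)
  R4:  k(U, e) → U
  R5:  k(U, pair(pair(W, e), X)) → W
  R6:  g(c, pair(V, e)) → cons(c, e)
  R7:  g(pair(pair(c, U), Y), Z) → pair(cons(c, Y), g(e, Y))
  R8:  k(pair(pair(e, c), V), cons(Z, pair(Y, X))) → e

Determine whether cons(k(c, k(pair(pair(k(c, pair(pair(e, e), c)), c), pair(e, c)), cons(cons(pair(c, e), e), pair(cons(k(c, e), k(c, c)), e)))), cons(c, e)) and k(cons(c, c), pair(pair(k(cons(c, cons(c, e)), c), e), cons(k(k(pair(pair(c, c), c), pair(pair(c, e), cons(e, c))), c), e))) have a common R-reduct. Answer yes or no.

Reduce t₁ = cons(k(c, k(pair(pair(k(c, pair(pair(e, e), c)), c), pair(e, c)), cons(cons(pair(c, e), e), pair(cons(k(c, e), k(c, c)), e)))), cons(c, e)):
1. cons(k(c, k(pair(pair(k(c, pair(pair(e, e), c)), c), pair(e, c)), cons(cons(pair(c, e), e), pair(cons(k(c, e), k(c, c)), e)))), cons(c, e))  →  cons(k(c, k(pair(pair(e, c), pair(e, c)), cons(cons(pair(c, e), e), pair(cons(k(c, e), k(c, c)), e)))), cons(c, e))   [R5 at 1.2.1.1.1]
2. cons(k(c, k(pair(pair(e, c), pair(e, c)), cons(cons(pair(c, e), e), pair(cons(k(c, e), k(c, c)), e)))), cons(c, e))  →  cons(k(c, e), cons(c, e))   [R8 at 1.2]
3. cons(k(c, e), cons(c, e))  →  cons(c, cons(c, e))   [R4 at 1]

Reduce t₂ = k(cons(c, c), pair(pair(k(cons(c, cons(c, e)), c), e), cons(k(k(pair(pair(c, c), c), pair(pair(c, e), cons(e, c))), c), e))):
1. k(cons(c, c), pair(pair(k(cons(c, cons(c, e)), c), e), cons(k(k(pair(pair(c, c), c), pair(pair(c, e), cons(e, c))), c), e)))  →  k(cons(c, cons(c, e)), c)   [R5 at ε]
2. k(cons(c, cons(c, e)), c)  →  cons(c, cons(c, e))   [R2 at ε]

yes — NF(t₁) = cons(c, cons(c, e)), NF(t₂) = cons(c, cons(c, e))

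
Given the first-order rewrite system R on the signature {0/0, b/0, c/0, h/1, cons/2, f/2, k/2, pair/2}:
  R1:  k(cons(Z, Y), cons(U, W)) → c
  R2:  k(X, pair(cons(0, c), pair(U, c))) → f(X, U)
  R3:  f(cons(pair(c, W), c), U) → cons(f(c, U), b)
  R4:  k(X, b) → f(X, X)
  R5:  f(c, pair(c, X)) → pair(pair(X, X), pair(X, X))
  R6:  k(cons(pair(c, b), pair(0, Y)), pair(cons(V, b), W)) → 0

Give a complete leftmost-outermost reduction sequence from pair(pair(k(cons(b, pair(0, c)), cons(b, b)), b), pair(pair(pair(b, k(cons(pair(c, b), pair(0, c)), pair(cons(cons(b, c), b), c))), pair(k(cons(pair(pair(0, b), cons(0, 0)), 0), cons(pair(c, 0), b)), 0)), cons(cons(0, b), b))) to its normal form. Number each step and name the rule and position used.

pair(pair(c, b), pair(pair(pair(b, 0), pair(c, 0)), cons(cons(0, b), b)))

1. pair(pair(k(cons(b, pair(0, c)), cons(b, b)), b), pair(pair(pair(b, k(cons(pair(c, b), pair(0, c)), pair(cons(cons(b, c), b), c))), pair(k(cons(pair(pair(0, b), cons(0, 0)), 0), cons(pair(c, 0), b)), 0)), cons(cons(0, b), b)))  →  pair(pair(c, b), pair(pair(pair(b, k(cons(pair(c, b), pair(0, c)), pair(cons(cons(b, c), b), c))), pair(k(cons(pair(pair(0, b), cons(0, 0)), 0), cons(pair(c, 0), b)), 0)), cons(cons(0, b), b)))   [R1 at 1.1]
2. pair(pair(c, b), pair(pair(pair(b, k(cons(pair(c, b), pair(0, c)), pair(cons(cons(b, c), b), c))), pair(k(cons(pair(pair(0, b), cons(0, 0)), 0), cons(pair(c, 0), b)), 0)), cons(cons(0, b), b)))  →  pair(pair(c, b), pair(pair(pair(b, 0), pair(k(cons(pair(pair(0, b), cons(0, 0)), 0), cons(pair(c, 0), b)), 0)), cons(cons(0, b), b)))   [R6 at 2.1.1.2]
3. pair(pair(c, b), pair(pair(pair(b, 0), pair(k(cons(pair(pair(0, b), cons(0, 0)), 0), cons(pair(c, 0), b)), 0)), cons(cons(0, b), b)))  →  pair(pair(c, b), pair(pair(pair(b, 0), pair(c, 0)), cons(cons(0, b), b)))   [R1 at 2.1.2.1]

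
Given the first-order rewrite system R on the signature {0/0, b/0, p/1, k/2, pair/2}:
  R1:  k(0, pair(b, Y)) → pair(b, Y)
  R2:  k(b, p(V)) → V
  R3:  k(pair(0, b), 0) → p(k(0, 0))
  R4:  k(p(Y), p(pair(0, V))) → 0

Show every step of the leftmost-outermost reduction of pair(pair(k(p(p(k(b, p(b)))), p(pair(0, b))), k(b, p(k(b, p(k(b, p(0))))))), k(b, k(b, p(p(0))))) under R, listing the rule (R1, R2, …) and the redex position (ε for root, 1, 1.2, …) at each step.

pair(pair(0, 0), 0)

1. pair(pair(k(p(p(k(b, p(b)))), p(pair(0, b))), k(b, p(k(b, p(k(b, p(0))))))), k(b, k(b, p(p(0)))))  →  pair(pair(0, k(b, p(k(b, p(k(b, p(0))))))), k(b, k(b, p(p(0)))))   [R4 at 1.1]
2. pair(pair(0, k(b, p(k(b, p(k(b, p(0))))))), k(b, k(b, p(p(0)))))  →  pair(pair(0, k(b, p(k(b, p(0))))), k(b, k(b, p(p(0)))))   [R2 at 1.2]
3. pair(pair(0, k(b, p(k(b, p(0))))), k(b, k(b, p(p(0)))))  →  pair(pair(0, k(b, p(0))), k(b, k(b, p(p(0)))))   [R2 at 1.2]
4. pair(pair(0, k(b, p(0))), k(b, k(b, p(p(0)))))  →  pair(pair(0, 0), k(b, k(b, p(p(0)))))   [R2 at 1.2]
5. pair(pair(0, 0), k(b, k(b, p(p(0)))))  →  pair(pair(0, 0), k(b, p(0)))   [R2 at 2.2]
6. pair(pair(0, 0), k(b, p(0)))  →  pair(pair(0, 0), 0)   [R2 at 2]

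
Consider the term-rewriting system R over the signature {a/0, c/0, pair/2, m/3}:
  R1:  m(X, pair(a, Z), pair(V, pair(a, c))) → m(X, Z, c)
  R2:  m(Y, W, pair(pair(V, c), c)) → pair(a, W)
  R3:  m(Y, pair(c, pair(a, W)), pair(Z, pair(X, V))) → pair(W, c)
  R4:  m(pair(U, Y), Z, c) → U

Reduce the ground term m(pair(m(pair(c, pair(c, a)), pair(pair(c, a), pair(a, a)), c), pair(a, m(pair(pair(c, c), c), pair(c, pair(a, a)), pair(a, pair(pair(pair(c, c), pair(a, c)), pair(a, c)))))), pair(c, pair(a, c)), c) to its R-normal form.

1. m(pair(m(pair(c, pair(c, a)), pair(pair(c, a), pair(a, a)), c), pair(a, m(pair(pair(c, c), c), pair(c, pair(a, a)), pair(a, pair(pair(pair(c, c), pair(a, c)), pair(a, c)))))), pair(c, pair(a, c)), c)  →  m(pair(c, pair(c, a)), pair(pair(c, a), pair(a, a)), c)   [R4 at ε]
2. m(pair(c, pair(c, a)), pair(pair(c, a), pair(a, a)), c)  →  c   [R4 at ε]

c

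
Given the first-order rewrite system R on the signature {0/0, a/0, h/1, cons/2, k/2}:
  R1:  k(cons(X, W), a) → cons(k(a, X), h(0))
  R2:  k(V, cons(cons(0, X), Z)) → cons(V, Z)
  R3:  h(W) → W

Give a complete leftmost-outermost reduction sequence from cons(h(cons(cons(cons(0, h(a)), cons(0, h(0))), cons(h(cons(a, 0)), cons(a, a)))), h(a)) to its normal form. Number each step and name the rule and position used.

cons(cons(cons(cons(0, a), cons(0, 0)), cons(cons(a, 0), cons(a, a))), a)

1. cons(h(cons(cons(cons(0, h(a)), cons(0, h(0))), cons(h(cons(a, 0)), cons(a, a)))), h(a))  →  cons(cons(cons(cons(0, h(a)), cons(0, h(0))), cons(h(cons(a, 0)), cons(a, a))), h(a))   [R3 at 1]
2. cons(cons(cons(cons(0, h(a)), cons(0, h(0))), cons(h(cons(a, 0)), cons(a, a))), h(a))  →  cons(cons(cons(cons(0, a), cons(0, h(0))), cons(h(cons(a, 0)), cons(a, a))), h(a))   [R3 at 1.1.1.2]
3. cons(cons(cons(cons(0, a), cons(0, h(0))), cons(h(cons(a, 0)), cons(a, a))), h(a))  →  cons(cons(cons(cons(0, a), cons(0, 0)), cons(h(cons(a, 0)), cons(a, a))), h(a))   [R3 at 1.1.2.2]
4. cons(cons(cons(cons(0, a), cons(0, 0)), cons(h(cons(a, 0)), cons(a, a))), h(a))  →  cons(cons(cons(cons(0, a), cons(0, 0)), cons(cons(a, 0), cons(a, a))), h(a))   [R3 at 1.2.1]
5. cons(cons(cons(cons(0, a), cons(0, 0)), cons(cons(a, 0), cons(a, a))), h(a))  →  cons(cons(cons(cons(0, a), cons(0, 0)), cons(cons(a, 0), cons(a, a))), a)   [R3 at 2]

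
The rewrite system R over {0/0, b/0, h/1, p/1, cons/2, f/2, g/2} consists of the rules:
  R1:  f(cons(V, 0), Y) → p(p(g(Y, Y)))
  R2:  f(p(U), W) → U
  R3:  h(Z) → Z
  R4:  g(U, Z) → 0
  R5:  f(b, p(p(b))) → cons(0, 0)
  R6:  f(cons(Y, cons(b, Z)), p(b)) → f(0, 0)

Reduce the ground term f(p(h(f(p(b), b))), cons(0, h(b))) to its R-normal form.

b

1. f(p(h(f(p(b), b))), cons(0, h(b)))  →  h(f(p(b), b))   [R2 at ε]
2. h(f(p(b), b))  →  f(p(b), b)   [R3 at ε]
3. f(p(b), b)  →  b   [R2 at ε]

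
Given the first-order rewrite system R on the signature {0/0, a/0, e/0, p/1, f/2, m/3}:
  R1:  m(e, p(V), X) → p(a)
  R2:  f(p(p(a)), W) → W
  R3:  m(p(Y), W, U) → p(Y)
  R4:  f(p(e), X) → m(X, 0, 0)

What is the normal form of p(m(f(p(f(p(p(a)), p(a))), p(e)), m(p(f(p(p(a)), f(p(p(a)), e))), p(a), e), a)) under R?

p(p(e))

1. p(m(f(p(f(p(p(a)), p(a))), p(e)), m(p(f(p(p(a)), f(p(p(a)), e))), p(a), e), a))  →  p(m(f(p(p(a)), p(e)), m(p(f(p(p(a)), f(p(p(a)), e))), p(a), e), a))   [R2 at 1.1.1.1]
2. p(m(f(p(p(a)), p(e)), m(p(f(p(p(a)), f(p(p(a)), e))), p(a), e), a))  →  p(m(p(e), m(p(f(p(p(a)), f(p(p(a)), e))), p(a), e), a))   [R2 at 1.1]
3. p(m(p(e), m(p(f(p(p(a)), f(p(p(a)), e))), p(a), e), a))  →  p(p(e))   [R3 at 1]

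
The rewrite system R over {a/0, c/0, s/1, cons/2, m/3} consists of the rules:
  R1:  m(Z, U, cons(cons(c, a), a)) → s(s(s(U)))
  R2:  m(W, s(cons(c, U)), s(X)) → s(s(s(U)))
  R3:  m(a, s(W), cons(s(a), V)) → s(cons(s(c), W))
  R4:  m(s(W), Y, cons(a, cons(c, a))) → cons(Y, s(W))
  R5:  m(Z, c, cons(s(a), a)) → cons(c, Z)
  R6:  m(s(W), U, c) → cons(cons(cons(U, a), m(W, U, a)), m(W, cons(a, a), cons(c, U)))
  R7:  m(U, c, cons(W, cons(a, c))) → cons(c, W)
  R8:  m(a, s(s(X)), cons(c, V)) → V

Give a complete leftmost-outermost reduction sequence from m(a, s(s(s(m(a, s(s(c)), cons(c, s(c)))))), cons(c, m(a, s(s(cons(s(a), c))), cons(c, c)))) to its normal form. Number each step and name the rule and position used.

1. m(a, s(s(s(m(a, s(s(c)), cons(c, s(c)))))), cons(c, m(a, s(s(cons(s(a), c))), cons(c, c))))  →  m(a, s(s(cons(s(a), c))), cons(c, c))   [R8 at ε]
2. m(a, s(s(cons(s(a), c))), cons(c, c))  →  c   [R8 at ε]

c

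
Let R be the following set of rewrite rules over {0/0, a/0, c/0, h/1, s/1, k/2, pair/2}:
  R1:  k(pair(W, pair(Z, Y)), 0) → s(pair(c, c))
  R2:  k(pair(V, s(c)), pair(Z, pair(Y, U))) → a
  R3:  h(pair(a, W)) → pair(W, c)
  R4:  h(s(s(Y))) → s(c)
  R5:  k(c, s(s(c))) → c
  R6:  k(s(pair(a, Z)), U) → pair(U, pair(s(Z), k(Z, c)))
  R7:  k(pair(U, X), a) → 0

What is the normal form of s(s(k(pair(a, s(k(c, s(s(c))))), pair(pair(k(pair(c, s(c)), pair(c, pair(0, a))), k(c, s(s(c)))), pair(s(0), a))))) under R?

s(s(a))

1. s(s(k(pair(a, s(k(c, s(s(c))))), pair(pair(k(pair(c, s(c)), pair(c, pair(0, a))), k(c, s(s(c)))), pair(s(0), a)))))  →  s(s(k(pair(a, s(c)), pair(pair(k(pair(c, s(c)), pair(c, pair(0, a))), k(c, s(s(c)))), pair(s(0), a)))))   [R5 at 1.1.1.2.1]
2. s(s(k(pair(a, s(c)), pair(pair(k(pair(c, s(c)), pair(c, pair(0, a))), k(c, s(s(c)))), pair(s(0), a)))))  →  s(s(a))   [R2 at 1.1]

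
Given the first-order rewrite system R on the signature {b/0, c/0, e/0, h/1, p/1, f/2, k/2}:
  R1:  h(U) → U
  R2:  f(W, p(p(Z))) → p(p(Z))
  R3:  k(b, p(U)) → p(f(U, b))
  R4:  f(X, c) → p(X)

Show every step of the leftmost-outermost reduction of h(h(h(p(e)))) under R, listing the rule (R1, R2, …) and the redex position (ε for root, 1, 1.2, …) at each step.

1. h(h(h(p(e))))  →  h(h(p(e)))   [R1 at ε]
2. h(h(p(e)))  →  h(p(e))   [R1 at ε]
3. h(p(e))  →  p(e)   [R1 at ε]

p(e)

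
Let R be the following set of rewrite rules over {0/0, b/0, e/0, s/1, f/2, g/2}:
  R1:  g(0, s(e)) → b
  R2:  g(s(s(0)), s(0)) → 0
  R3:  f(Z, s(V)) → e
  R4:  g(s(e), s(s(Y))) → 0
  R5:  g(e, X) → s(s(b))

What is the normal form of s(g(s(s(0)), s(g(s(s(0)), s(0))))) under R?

s(0)

1. s(g(s(s(0)), s(g(s(s(0)), s(0)))))  →  s(g(s(s(0)), s(0)))   [R2 at 1.2.1]
2. s(g(s(s(0)), s(0)))  →  s(0)   [R2 at 1]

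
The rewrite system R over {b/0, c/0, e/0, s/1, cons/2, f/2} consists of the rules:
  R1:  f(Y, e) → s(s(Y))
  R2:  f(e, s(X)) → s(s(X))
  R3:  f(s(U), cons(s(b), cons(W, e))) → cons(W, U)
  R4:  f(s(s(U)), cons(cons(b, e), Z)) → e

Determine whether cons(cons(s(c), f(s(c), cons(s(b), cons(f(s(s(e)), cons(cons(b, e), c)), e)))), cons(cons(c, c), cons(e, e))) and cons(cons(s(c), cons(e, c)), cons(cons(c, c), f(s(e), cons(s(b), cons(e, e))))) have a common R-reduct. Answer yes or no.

yes — NF(t₁) = cons(cons(s(c), cons(e, c)), cons(cons(c, c), cons(e, e))), NF(t₂) = cons(cons(s(c), cons(e, c)), cons(cons(c, c), cons(e, e)))

Reduce t₁ = cons(cons(s(c), f(s(c), cons(s(b), cons(f(s(s(e)), cons(cons(b, e), c)), e)))), cons(cons(c, c), cons(e, e))):
1. cons(cons(s(c), f(s(c), cons(s(b), cons(f(s(s(e)), cons(cons(b, e), c)), e)))), cons(cons(c, c), cons(e, e)))  →  cons(cons(s(c), cons(f(s(s(e)), cons(cons(b, e), c)), c)), cons(cons(c, c), cons(e, e)))   [R3 at 1.2]
2. cons(cons(s(c), cons(f(s(s(e)), cons(cons(b, e), c)), c)), cons(cons(c, c), cons(e, e)))  →  cons(cons(s(c), cons(e, c)), cons(cons(c, c), cons(e, e)))   [R4 at 1.2.1]

Reduce t₂ = cons(cons(s(c), cons(e, c)), cons(cons(c, c), f(s(e), cons(s(b), cons(e, e))))):
1. cons(cons(s(c), cons(e, c)), cons(cons(c, c), f(s(e), cons(s(b), cons(e, e)))))  →  cons(cons(s(c), cons(e, c)), cons(cons(c, c), cons(e, e)))   [R3 at 2.2]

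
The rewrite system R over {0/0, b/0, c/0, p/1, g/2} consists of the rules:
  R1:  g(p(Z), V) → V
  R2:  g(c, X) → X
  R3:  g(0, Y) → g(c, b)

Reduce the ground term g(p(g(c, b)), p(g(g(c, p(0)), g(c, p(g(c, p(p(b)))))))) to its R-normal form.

p(p(p(p(b))))

1. g(p(g(c, b)), p(g(g(c, p(0)), g(c, p(g(c, p(p(b))))))))  →  p(g(g(c, p(0)), g(c, p(g(c, p(p(b)))))))   [R1 at ε]
2. p(g(g(c, p(0)), g(c, p(g(c, p(p(b)))))))  →  p(g(p(0), g(c, p(g(c, p(p(b)))))))   [R2 at 1.1]
3. p(g(p(0), g(c, p(g(c, p(p(b)))))))  →  p(g(c, p(g(c, p(p(b))))))   [R1 at 1]
4. p(g(c, p(g(c, p(p(b))))))  →  p(p(g(c, p(p(b)))))   [R2 at 1]
5. p(p(g(c, p(p(b)))))  →  p(p(p(p(b))))   [R2 at 1.1]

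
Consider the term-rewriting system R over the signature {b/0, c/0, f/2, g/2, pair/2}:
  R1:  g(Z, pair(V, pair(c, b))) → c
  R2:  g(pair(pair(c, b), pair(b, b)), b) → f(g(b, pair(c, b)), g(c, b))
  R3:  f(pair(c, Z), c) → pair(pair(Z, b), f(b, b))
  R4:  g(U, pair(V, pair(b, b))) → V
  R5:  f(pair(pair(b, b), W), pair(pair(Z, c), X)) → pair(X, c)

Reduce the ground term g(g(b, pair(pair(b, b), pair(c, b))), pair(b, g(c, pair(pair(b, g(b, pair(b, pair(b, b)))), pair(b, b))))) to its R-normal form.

b

1. g(g(b, pair(pair(b, b), pair(c, b))), pair(b, g(c, pair(pair(b, g(b, pair(b, pair(b, b)))), pair(b, b)))))  →  g(c, pair(b, g(c, pair(pair(b, g(b, pair(b, pair(b, b)))), pair(b, b)))))   [R1 at 1]
2. g(c, pair(b, g(c, pair(pair(b, g(b, pair(b, pair(b, b)))), pair(b, b)))))  →  g(c, pair(b, pair(b, g(b, pair(b, pair(b, b))))))   [R4 at 2.2]
3. g(c, pair(b, pair(b, g(b, pair(b, pair(b, b))))))  →  g(c, pair(b, pair(b, b)))   [R4 at 2.2.2]
4. g(c, pair(b, pair(b, b)))  →  b   [R4 at ε]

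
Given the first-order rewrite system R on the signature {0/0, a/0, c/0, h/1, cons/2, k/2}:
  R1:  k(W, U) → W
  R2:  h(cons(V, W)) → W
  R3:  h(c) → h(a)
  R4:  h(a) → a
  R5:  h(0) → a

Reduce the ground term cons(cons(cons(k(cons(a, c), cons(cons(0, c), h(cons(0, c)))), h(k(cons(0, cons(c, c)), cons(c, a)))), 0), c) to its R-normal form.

1. cons(cons(cons(k(cons(a, c), cons(cons(0, c), h(cons(0, c)))), h(k(cons(0, cons(c, c)), cons(c, a)))), 0), c)  →  cons(cons(cons(cons(a, c), h(k(cons(0, cons(c, c)), cons(c, a)))), 0), c)   [R1 at 1.1.1]
2. cons(cons(cons(cons(a, c), h(k(cons(0, cons(c, c)), cons(c, a)))), 0), c)  →  cons(cons(cons(cons(a, c), h(cons(0, cons(c, c)))), 0), c)   [R1 at 1.1.2.1]
3. cons(cons(cons(cons(a, c), h(cons(0, cons(c, c)))), 0), c)  →  cons(cons(cons(cons(a, c), cons(c, c)), 0), c)   [R2 at 1.1.2]

cons(cons(cons(cons(a, c), cons(c, c)), 0), c)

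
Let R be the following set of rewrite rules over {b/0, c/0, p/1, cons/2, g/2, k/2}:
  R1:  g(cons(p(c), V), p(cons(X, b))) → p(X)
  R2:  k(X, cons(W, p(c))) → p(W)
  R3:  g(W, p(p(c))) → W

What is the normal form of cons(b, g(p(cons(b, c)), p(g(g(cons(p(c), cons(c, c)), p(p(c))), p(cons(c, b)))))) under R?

cons(b, p(cons(b, c)))

1. cons(b, g(p(cons(b, c)), p(g(g(cons(p(c), cons(c, c)), p(p(c))), p(cons(c, b))))))  →  cons(b, g(p(cons(b, c)), p(g(cons(p(c), cons(c, c)), p(cons(c, b))))))   [R3 at 2.2.1.1]
2. cons(b, g(p(cons(b, c)), p(g(cons(p(c), cons(c, c)), p(cons(c, b))))))  →  cons(b, g(p(cons(b, c)), p(p(c))))   [R1 at 2.2.1]
3. cons(b, g(p(cons(b, c)), p(p(c))))  →  cons(b, p(cons(b, c)))   [R3 at 2]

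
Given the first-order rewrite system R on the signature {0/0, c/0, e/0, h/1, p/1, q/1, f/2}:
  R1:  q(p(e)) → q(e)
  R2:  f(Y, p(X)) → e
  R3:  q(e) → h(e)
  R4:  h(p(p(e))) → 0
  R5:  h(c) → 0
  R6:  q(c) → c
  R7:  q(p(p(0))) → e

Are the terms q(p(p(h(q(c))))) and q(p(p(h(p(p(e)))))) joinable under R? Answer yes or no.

Reduce t₁ = q(p(p(h(q(c))))):
1. q(p(p(h(q(c)))))  →  q(p(p(h(c))))   [R6 at 1.1.1.1]
2. q(p(p(h(c))))  →  q(p(p(0)))   [R5 at 1.1.1]
3. q(p(p(0)))  →  e   [R7 at ε]

Reduce t₂ = q(p(p(h(p(p(e)))))):
1. q(p(p(h(p(p(e))))))  →  q(p(p(0)))   [R4 at 1.1.1]
2. q(p(p(0)))  →  e   [R7 at ε]

yes — NF(t₁) = e, NF(t₂) = e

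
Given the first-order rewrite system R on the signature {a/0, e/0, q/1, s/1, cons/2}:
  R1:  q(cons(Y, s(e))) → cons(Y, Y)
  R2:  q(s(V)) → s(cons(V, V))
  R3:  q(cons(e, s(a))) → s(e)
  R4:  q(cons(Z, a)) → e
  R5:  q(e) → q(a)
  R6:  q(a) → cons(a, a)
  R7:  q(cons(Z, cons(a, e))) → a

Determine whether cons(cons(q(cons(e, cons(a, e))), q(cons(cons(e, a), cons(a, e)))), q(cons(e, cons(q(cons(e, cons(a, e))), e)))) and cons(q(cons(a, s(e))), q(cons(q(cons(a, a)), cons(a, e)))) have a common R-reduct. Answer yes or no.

Reduce t₁ = cons(cons(q(cons(e, cons(a, e))), q(cons(cons(e, a), cons(a, e)))), q(cons(e, cons(q(cons(e, cons(a, e))), e)))):
1. cons(cons(q(cons(e, cons(a, e))), q(cons(cons(e, a), cons(a, e)))), q(cons(e, cons(q(cons(e, cons(a, e))), e))))  →  cons(cons(a, q(cons(cons(e, a), cons(a, e)))), q(cons(e, cons(q(cons(e, cons(a, e))), e))))   [R7 at 1.1]
2. cons(cons(a, q(cons(cons(e, a), cons(a, e)))), q(cons(e, cons(q(cons(e, cons(a, e))), e))))  →  cons(cons(a, a), q(cons(e, cons(q(cons(e, cons(a, e))), e))))   [R7 at 1.2]
3. cons(cons(a, a), q(cons(e, cons(q(cons(e, cons(a, e))), e))))  →  cons(cons(a, a), q(cons(e, cons(a, e))))   [R7 at 2.1.2.1]
4. cons(cons(a, a), q(cons(e, cons(a, e))))  →  cons(cons(a, a), a)   [R7 at 2]

Reduce t₂ = cons(q(cons(a, s(e))), q(cons(q(cons(a, a)), cons(a, e)))):
1. cons(q(cons(a, s(e))), q(cons(q(cons(a, a)), cons(a, e))))  →  cons(cons(a, a), q(cons(q(cons(a, a)), cons(a, e))))   [R1 at 1]
2. cons(cons(a, a), q(cons(q(cons(a, a)), cons(a, e))))  →  cons(cons(a, a), a)   [R7 at 2]

yes — NF(t₁) = cons(cons(a, a), a), NF(t₂) = cons(cons(a, a), a)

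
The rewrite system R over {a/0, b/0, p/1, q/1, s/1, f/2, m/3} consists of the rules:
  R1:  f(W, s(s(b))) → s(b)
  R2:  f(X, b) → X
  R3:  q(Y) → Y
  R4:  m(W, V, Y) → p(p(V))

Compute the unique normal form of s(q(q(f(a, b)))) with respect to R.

1. s(q(q(f(a, b))))  →  s(q(f(a, b)))   [R3 at 1]
2. s(q(f(a, b)))  →  s(f(a, b))   [R3 at 1]
3. s(f(a, b))  →  s(a)   [R2 at 1]

s(a)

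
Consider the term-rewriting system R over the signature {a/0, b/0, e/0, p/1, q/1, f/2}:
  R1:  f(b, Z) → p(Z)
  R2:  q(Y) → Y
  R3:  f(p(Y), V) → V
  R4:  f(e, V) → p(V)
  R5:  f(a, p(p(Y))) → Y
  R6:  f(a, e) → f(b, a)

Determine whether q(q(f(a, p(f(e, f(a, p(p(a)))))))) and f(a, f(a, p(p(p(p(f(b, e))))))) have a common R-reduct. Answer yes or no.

Reduce t₁ = q(q(f(a, p(f(e, f(a, p(p(a)))))))):
1. q(q(f(a, p(f(e, f(a, p(p(a))))))))  →  q(f(a, p(f(e, f(a, p(p(a)))))))   [R2 at ε]
2. q(f(a, p(f(e, f(a, p(p(a)))))))  →  f(a, p(f(e, f(a, p(p(a))))))   [R2 at ε]
3. f(a, p(f(e, f(a, p(p(a))))))  →  f(a, p(p(f(a, p(p(a))))))   [R4 at 2.1]
4. f(a, p(p(f(a, p(p(a))))))  →  f(a, p(p(a)))   [R5 at ε]
5. f(a, p(p(a)))  →  a   [R5 at ε]

Reduce t₂ = f(a, f(a, p(p(p(p(f(b, e))))))):
1. f(a, f(a, p(p(p(p(f(b, e)))))))  →  f(a, p(p(f(b, e))))   [R5 at 2]
2. f(a, p(p(f(b, e))))  →  f(b, e)   [R5 at ε]
3. f(b, e)  →  p(e)   [R1 at ε]

no — NF(t₁) = a, NF(t₂) = p(e)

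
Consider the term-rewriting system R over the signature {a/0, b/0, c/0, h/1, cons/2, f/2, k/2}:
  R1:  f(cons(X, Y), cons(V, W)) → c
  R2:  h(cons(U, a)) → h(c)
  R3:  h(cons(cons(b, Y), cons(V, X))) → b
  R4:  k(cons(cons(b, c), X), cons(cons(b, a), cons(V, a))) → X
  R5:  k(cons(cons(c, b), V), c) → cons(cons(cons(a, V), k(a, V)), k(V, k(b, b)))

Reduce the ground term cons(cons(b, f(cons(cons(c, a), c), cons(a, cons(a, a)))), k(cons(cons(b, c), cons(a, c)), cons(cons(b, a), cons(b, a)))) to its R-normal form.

cons(cons(b, c), cons(a, c))

1. cons(cons(b, f(cons(cons(c, a), c), cons(a, cons(a, a)))), k(cons(cons(b, c), cons(a, c)), cons(cons(b, a), cons(b, a))))  →  cons(cons(b, c), k(cons(cons(b, c), cons(a, c)), cons(cons(b, a), cons(b, a))))   [R1 at 1.2]
2. cons(cons(b, c), k(cons(cons(b, c), cons(a, c)), cons(cons(b, a), cons(b, a))))  →  cons(cons(b, c), cons(a, c))   [R4 at 2]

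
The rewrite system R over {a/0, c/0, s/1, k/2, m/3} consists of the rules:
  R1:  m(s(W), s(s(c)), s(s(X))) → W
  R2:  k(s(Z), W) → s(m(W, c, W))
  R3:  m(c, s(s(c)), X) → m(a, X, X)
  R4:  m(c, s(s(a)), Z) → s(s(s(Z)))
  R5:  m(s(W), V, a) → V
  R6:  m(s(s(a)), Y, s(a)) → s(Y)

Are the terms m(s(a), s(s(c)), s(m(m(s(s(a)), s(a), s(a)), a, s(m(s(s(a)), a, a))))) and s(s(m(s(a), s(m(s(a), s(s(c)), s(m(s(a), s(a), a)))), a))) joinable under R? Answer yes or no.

no — NF(t₁) = a, NF(t₂) = s(s(s(a)))

Reduce t₁ = m(s(a), s(s(c)), s(m(m(s(s(a)), s(a), s(a)), a, s(m(s(s(a)), a, a))))):
1. m(s(a), s(s(c)), s(m(m(s(s(a)), s(a), s(a)), a, s(m(s(s(a)), a, a)))))  →  m(s(a), s(s(c)), s(m(s(s(a)), a, s(m(s(s(a)), a, a)))))   [R6 at 3.1.1]
2. m(s(a), s(s(c)), s(m(s(s(a)), a, s(m(s(s(a)), a, a)))))  →  m(s(a), s(s(c)), s(m(s(s(a)), a, s(a))))   [R5 at 3.1.3.1]
3. m(s(a), s(s(c)), s(m(s(s(a)), a, s(a))))  →  m(s(a), s(s(c)), s(s(a)))   [R6 at 3.1]
4. m(s(a), s(s(c)), s(s(a)))  →  a   [R1 at ε]

Reduce t₂ = s(s(m(s(a), s(m(s(a), s(s(c)), s(m(s(a), s(a), a)))), a))):
1. s(s(m(s(a), s(m(s(a), s(s(c)), s(m(s(a), s(a), a)))), a)))  →  s(s(s(m(s(a), s(s(c)), s(m(s(a), s(a), a))))))   [R5 at 1.1]
2. s(s(s(m(s(a), s(s(c)), s(m(s(a), s(a), a))))))  →  s(s(s(m(s(a), s(s(c)), s(s(a))))))   [R5 at 1.1.1.3.1]
3. s(s(s(m(s(a), s(s(c)), s(s(a))))))  →  s(s(s(a)))   [R1 at 1.1.1]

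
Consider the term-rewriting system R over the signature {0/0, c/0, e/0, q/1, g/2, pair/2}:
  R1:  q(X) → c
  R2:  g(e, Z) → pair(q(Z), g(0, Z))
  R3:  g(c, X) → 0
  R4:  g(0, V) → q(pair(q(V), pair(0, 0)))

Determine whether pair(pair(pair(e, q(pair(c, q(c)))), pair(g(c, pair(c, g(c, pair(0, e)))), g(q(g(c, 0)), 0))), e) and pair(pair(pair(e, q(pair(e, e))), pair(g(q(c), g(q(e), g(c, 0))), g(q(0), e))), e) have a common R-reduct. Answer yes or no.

Reduce t₁ = pair(pair(pair(e, q(pair(c, q(c)))), pair(g(c, pair(c, g(c, pair(0, e)))), g(q(g(c, 0)), 0))), e):
1. pair(pair(pair(e, q(pair(c, q(c)))), pair(g(c, pair(c, g(c, pair(0, e)))), g(q(g(c, 0)), 0))), e)  →  pair(pair(pair(e, c), pair(g(c, pair(c, g(c, pair(0, e)))), g(q(g(c, 0)), 0))), e)   [R1 at 1.1.2]
2. pair(pair(pair(e, c), pair(g(c, pair(c, g(c, pair(0, e)))), g(q(g(c, 0)), 0))), e)  →  pair(pair(pair(e, c), pair(0, g(q(g(c, 0)), 0))), e)   [R3 at 1.2.1]
3. pair(pair(pair(e, c), pair(0, g(q(g(c, 0)), 0))), e)  →  pair(pair(pair(e, c), pair(0, g(c, 0))), e)   [R1 at 1.2.2.1]
4. pair(pair(pair(e, c), pair(0, g(c, 0))), e)  →  pair(pair(pair(e, c), pair(0, 0)), e)   [R3 at 1.2.2]

Reduce t₂ = pair(pair(pair(e, q(pair(e, e))), pair(g(q(c), g(q(e), g(c, 0))), g(q(0), e))), e):
1. pair(pair(pair(e, q(pair(e, e))), pair(g(q(c), g(q(e), g(c, 0))), g(q(0), e))), e)  →  pair(pair(pair(e, c), pair(g(q(c), g(q(e), g(c, 0))), g(q(0), e))), e)   [R1 at 1.1.2]
2. pair(pair(pair(e, c), pair(g(q(c), g(q(e), g(c, 0))), g(q(0), e))), e)  →  pair(pair(pair(e, c), pair(g(c, g(q(e), g(c, 0))), g(q(0), e))), e)   [R1 at 1.2.1.1]
3. pair(pair(pair(e, c), pair(g(c, g(q(e), g(c, 0))), g(q(0), e))), e)  →  pair(pair(pair(e, c), pair(0, g(q(0), e))), e)   [R3 at 1.2.1]
4. pair(pair(pair(e, c), pair(0, g(q(0), e))), e)  →  pair(pair(pair(e, c), pair(0, g(c, e))), e)   [R1 at 1.2.2.1]
5. pair(pair(pair(e, c), pair(0, g(c, e))), e)  →  pair(pair(pair(e, c), pair(0, 0)), e)   [R3 at 1.2.2]

yes — NF(t₁) = pair(pair(pair(e, c), pair(0, 0)), e), NF(t₂) = pair(pair(pair(e, c), pair(0, 0)), e)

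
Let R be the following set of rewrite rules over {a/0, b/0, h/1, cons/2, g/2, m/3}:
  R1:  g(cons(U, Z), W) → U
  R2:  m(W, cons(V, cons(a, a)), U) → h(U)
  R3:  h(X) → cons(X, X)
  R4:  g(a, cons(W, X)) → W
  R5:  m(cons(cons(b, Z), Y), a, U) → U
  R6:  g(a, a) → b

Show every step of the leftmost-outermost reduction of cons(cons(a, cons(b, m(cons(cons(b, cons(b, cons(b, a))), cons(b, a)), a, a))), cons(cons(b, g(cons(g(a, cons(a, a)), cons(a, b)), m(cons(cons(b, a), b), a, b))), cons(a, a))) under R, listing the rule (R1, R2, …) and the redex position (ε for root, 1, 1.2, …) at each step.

1. cons(cons(a, cons(b, m(cons(cons(b, cons(b, cons(b, a))), cons(b, a)), a, a))), cons(cons(b, g(cons(g(a, cons(a, a)), cons(a, b)), m(cons(cons(b, a), b), a, b))), cons(a, a)))  →  cons(cons(a, cons(b, a)), cons(cons(b, g(cons(g(a, cons(a, a)), cons(a, b)), m(cons(cons(b, a), b), a, b))), cons(a, a)))   [R5 at 1.2.2]
2. cons(cons(a, cons(b, a)), cons(cons(b, g(cons(g(a, cons(a, a)), cons(a, b)), m(cons(cons(b, a), b), a, b))), cons(a, a)))  →  cons(cons(a, cons(b, a)), cons(cons(b, g(a, cons(a, a))), cons(a, a)))   [R1 at 2.1.2]
3. cons(cons(a, cons(b, a)), cons(cons(b, g(a, cons(a, a))), cons(a, a)))  →  cons(cons(a, cons(b, a)), cons(cons(b, a), cons(a, a)))   [R4 at 2.1.2]

cons(cons(a, cons(b, a)), cons(cons(b, a), cons(a, a)))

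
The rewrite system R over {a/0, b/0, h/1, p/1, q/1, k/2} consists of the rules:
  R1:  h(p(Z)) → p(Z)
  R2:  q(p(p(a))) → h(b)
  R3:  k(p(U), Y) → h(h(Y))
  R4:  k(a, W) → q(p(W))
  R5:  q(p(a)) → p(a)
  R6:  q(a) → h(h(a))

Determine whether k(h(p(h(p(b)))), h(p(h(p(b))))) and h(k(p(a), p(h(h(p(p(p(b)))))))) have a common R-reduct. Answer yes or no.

no — NF(t₁) = p(p(b)), NF(t₂) = p(p(p(p(b))))

Reduce t₁ = k(h(p(h(p(b)))), h(p(h(p(b))))):
1. k(h(p(h(p(b)))), h(p(h(p(b)))))  →  k(p(h(p(b))), h(p(h(p(b)))))   [R1 at 1]
2. k(p(h(p(b))), h(p(h(p(b)))))  →  h(h(h(p(h(p(b))))))   [R3 at ε]
3. h(h(h(p(h(p(b))))))  →  h(h(p(h(p(b)))))   [R1 at 1.1]
4. h(h(p(h(p(b)))))  →  h(p(h(p(b))))   [R1 at 1]
5. h(p(h(p(b))))  →  p(h(p(b)))   [R1 at ε]
6. p(h(p(b)))  →  p(p(b))   [R1 at 1]

Reduce t₂ = h(k(p(a), p(h(h(p(p(p(b)))))))):
1. h(k(p(a), p(h(h(p(p(p(b))))))))  →  h(h(h(p(h(h(p(p(p(b)))))))))   [R3 at 1]
2. h(h(h(p(h(h(p(p(p(b)))))))))  →  h(h(p(h(h(p(p(p(b))))))))   [R1 at 1.1]
3. h(h(p(h(h(p(p(p(b))))))))  →  h(p(h(h(p(p(p(b)))))))   [R1 at 1]
4. h(p(h(h(p(p(p(b)))))))  →  p(h(h(p(p(p(b))))))   [R1 at ε]
5. p(h(h(p(p(p(b))))))  →  p(h(p(p(p(b)))))   [R1 at 1.1]
6. p(h(p(p(p(b)))))  →  p(p(p(p(b))))   [R1 at 1]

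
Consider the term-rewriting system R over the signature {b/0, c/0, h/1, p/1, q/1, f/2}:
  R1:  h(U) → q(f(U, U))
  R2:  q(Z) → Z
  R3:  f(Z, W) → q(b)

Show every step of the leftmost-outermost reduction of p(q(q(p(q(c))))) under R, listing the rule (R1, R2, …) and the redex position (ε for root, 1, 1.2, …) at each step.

1. p(q(q(p(q(c)))))  →  p(q(p(q(c))))   [R2 at 1]
2. p(q(p(q(c))))  →  p(p(q(c)))   [R2 at 1]
3. p(p(q(c)))  →  p(p(c))   [R2 at 1.1]

p(p(c))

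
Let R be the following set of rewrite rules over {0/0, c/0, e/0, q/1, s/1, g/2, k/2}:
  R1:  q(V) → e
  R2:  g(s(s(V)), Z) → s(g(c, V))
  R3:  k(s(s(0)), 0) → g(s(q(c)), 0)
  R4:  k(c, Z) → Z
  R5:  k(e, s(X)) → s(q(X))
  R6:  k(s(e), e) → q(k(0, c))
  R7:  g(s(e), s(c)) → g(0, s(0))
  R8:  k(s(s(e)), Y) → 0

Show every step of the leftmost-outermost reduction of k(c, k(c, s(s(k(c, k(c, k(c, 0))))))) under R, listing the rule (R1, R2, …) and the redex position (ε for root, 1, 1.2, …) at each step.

s(s(0))

1. k(c, k(c, s(s(k(c, k(c, k(c, 0)))))))  →  k(c, s(s(k(c, k(c, k(c, 0))))))   [R4 at ε]
2. k(c, s(s(k(c, k(c, k(c, 0))))))  →  s(s(k(c, k(c, k(c, 0)))))   [R4 at ε]
3. s(s(k(c, k(c, k(c, 0)))))  →  s(s(k(c, k(c, 0))))   [R4 at 1.1]
4. s(s(k(c, k(c, 0))))  →  s(s(k(c, 0)))   [R4 at 1.1]
5. s(s(k(c, 0)))  →  s(s(0))   [R4 at 1.1]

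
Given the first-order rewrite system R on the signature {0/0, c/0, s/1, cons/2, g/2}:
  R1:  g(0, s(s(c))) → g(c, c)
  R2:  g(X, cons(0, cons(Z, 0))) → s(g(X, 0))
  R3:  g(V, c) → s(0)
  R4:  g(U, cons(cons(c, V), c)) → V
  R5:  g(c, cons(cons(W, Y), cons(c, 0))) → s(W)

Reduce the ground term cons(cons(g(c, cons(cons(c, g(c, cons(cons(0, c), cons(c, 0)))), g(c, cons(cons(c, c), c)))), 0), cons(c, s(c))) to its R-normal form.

1. cons(cons(g(c, cons(cons(c, g(c, cons(cons(0, c), cons(c, 0)))), g(c, cons(cons(c, c), c)))), 0), cons(c, s(c)))  →  cons(cons(g(c, cons(cons(c, s(0)), g(c, cons(cons(c, c), c)))), 0), cons(c, s(c)))   [R5 at 1.1.2.1.2]
2. cons(cons(g(c, cons(cons(c, s(0)), g(c, cons(cons(c, c), c)))), 0), cons(c, s(c)))  →  cons(cons(g(c, cons(cons(c, s(0)), c)), 0), cons(c, s(c)))   [R4 at 1.1.2.2]
3. cons(cons(g(c, cons(cons(c, s(0)), c)), 0), cons(c, s(c)))  →  cons(cons(s(0), 0), cons(c, s(c)))   [R4 at 1.1]

cons(cons(s(0), 0), cons(c, s(c)))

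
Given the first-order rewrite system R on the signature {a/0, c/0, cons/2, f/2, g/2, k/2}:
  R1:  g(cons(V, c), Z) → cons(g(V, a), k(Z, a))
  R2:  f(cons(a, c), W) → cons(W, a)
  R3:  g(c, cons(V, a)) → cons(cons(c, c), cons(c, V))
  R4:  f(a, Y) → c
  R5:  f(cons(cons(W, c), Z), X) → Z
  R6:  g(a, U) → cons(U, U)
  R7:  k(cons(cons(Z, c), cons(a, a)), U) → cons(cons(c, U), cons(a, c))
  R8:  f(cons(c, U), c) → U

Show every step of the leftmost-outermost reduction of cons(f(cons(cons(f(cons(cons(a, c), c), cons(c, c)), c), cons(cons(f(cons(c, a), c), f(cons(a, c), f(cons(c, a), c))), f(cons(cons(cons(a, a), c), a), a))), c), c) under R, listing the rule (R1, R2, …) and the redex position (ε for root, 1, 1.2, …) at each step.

cons(cons(cons(a, cons(a, a)), a), c)

1. cons(f(cons(cons(f(cons(cons(a, c), c), cons(c, c)), c), cons(cons(f(cons(c, a), c), f(cons(a, c), f(cons(c, a), c))), f(cons(cons(cons(a, a), c), a), a))), c), c)  →  cons(cons(cons(f(cons(c, a), c), f(cons(a, c), f(cons(c, a), c))), f(cons(cons(cons(a, a), c), a), a)), c)   [R5 at 1]
2. cons(cons(cons(f(cons(c, a), c), f(cons(a, c), f(cons(c, a), c))), f(cons(cons(cons(a, a), c), a), a)), c)  →  cons(cons(cons(a, f(cons(a, c), f(cons(c, a), c))), f(cons(cons(cons(a, a), c), a), a)), c)   [R8 at 1.1.1]
3. cons(cons(cons(a, f(cons(a, c), f(cons(c, a), c))), f(cons(cons(cons(a, a), c), a), a)), c)  →  cons(cons(cons(a, cons(f(cons(c, a), c), a)), f(cons(cons(cons(a, a), c), a), a)), c)   [R2 at 1.1.2]
4. cons(cons(cons(a, cons(f(cons(c, a), c), a)), f(cons(cons(cons(a, a), c), a), a)), c)  →  cons(cons(cons(a, cons(a, a)), f(cons(cons(cons(a, a), c), a), a)), c)   [R8 at 1.1.2.1]
5. cons(cons(cons(a, cons(a, a)), f(cons(cons(cons(a, a), c), a), a)), c)  →  cons(cons(cons(a, cons(a, a)), a), c)   [R5 at 1.2]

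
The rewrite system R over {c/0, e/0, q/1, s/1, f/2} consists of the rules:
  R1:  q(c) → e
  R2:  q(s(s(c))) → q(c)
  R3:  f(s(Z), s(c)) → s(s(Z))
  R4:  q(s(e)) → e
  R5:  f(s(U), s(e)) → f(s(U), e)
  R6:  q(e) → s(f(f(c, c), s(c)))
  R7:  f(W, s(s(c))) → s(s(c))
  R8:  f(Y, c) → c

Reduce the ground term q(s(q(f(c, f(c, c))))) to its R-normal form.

1. q(s(q(f(c, f(c, c)))))  →  q(s(q(f(c, c))))   [R8 at 1.1.1.2]
2. q(s(q(f(c, c))))  →  q(s(q(c)))   [R8 at 1.1.1]
3. q(s(q(c)))  →  q(s(e))   [R1 at 1.1]
4. q(s(e))  →  e   [R4 at ε]

e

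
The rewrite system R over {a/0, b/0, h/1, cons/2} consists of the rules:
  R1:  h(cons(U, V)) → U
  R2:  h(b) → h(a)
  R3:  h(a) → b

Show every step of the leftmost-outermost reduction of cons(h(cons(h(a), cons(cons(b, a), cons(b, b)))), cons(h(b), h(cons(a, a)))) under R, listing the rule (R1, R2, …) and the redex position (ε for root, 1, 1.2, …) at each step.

cons(b, cons(b, a))

1. cons(h(cons(h(a), cons(cons(b, a), cons(b, b)))), cons(h(b), h(cons(a, a))))  →  cons(h(a), cons(h(b), h(cons(a, a))))   [R1 at 1]
2. cons(h(a), cons(h(b), h(cons(a, a))))  →  cons(b, cons(h(b), h(cons(a, a))))   [R3 at 1]
3. cons(b, cons(h(b), h(cons(a, a))))  →  cons(b, cons(h(a), h(cons(a, a))))   [R2 at 2.1]
4. cons(b, cons(h(a), h(cons(a, a))))  →  cons(b, cons(b, h(cons(a, a))))   [R3 at 2.1]
5. cons(b, cons(b, h(cons(a, a))))  →  cons(b, cons(b, a))   [R1 at 2.2]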